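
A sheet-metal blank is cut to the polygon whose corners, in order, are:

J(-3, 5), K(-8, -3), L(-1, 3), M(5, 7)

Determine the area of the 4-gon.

Σ = (49) + (-27) + (-22) + (46) = 46
Area = |Σ|/2 = 23.

23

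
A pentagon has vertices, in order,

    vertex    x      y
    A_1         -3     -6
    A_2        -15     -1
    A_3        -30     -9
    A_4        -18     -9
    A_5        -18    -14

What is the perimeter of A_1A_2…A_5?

64

|A_1A_2| = √((-12)² + (5)²) = √169 = 13
|A_2A_3| = √((-15)² + (-8)²) = √289 = 17
|A_3A_4| = √((12)² + (0)²) = √144 = 12
|A_4A_5| = √((0)² + (-5)²) = √25 = 5
|A_5A_1| = √((15)² + (8)²) = √289 = 17
Perimeter = 13 + 17 + 12 + 5 + 17 = 64.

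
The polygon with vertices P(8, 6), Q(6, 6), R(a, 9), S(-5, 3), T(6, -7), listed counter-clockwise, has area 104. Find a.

4

Write out the shoelace sum; only the two edges meeting at R involve a:
2·Area = [(6·9 − a·6) + (a·3 − (-5)·9)] + 121
       = -3·a + 220 = 208
⇒ a = 4.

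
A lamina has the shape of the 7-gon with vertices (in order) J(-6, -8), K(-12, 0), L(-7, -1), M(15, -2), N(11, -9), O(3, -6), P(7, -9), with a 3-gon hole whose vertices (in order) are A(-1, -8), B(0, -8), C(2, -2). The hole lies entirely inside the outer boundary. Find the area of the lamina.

Outer boundary:
Apply the shoelace formula: 2A = Σ (x_i·y_{i+1} − x_{i+1}·y_i), indices taken mod 7.
J→K: (-6)(0) − (-12)(-8) = -96
K→L: (-12)(-1) − (-7)(0) = 12
L→M: (-7)(-2) − (15)(-1) = 29
M→N: (15)(-9) − (11)(-2) = -113
N→O: (11)(-6) − (3)(-9) = -39
O→P: (3)(-9) − (7)(-6) = 15
P→J: (7)(-8) − (-6)(-9) = -110
Σ = -302
Area = |Σ|/2 = 151.
Hole:
A→B: (-1)(-8) − (0)(-8) = 8
B→C: (0)(-2) − (2)(-8) = 16
C→A: (2)(-8) − (-1)(-2) = -18
Σ = 6
Area = |Σ|/2 = 3.
Net area = 151 − 3 = 148.

148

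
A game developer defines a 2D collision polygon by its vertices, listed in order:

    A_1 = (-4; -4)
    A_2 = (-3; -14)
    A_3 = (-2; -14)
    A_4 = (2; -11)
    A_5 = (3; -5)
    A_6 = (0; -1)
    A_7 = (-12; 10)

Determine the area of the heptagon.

Apply the shoelace formula: 2A = Σ (x_i·y_{i+1} − x_{i+1}·y_i), indices taken mod 7.
A_1→A_2: (-4)(-14) − (-3)(-4) = 44
A_2→A_3: (-3)(-14) − (-2)(-14) = 14
A_3→A_4: (-2)(-11) − (2)(-14) = 50
A_4→A_5: (2)(-5) − (3)(-11) = 23
A_5→A_6: (3)(-1) − (0)(-5) = -3
A_6→A_7: (0)(10) − (-12)(-1) = -12
A_7→A_1: (-12)(-4) − (-4)(10) = 88
Σ = 204
Area = |Σ|/2 = 102.

102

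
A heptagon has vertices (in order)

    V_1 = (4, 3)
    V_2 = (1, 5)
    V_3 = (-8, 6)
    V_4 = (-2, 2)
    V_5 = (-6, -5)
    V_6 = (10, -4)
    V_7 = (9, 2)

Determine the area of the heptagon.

115

Apply Gauss's area formula: 2A = Σ (x_i·y_{i+1} − x_{i+1}·y_i), indices taken mod 7.
Σ = (17) + (46) + (-4) + (22) + (74) + (56) + (19) = 230
Area = |Σ|/2 = 115.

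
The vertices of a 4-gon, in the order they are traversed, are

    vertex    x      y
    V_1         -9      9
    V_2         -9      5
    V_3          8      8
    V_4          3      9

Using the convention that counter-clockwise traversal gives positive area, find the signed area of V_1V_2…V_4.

Apply the shoelace formula: 2A = Σ (x_i·y_{i+1} − x_{i+1}·y_i), indices taken mod 4.
Σ = (36) + (-112) + (48) + (108) = 80
Signed area = Σ/2 = 40 (positive ⇒ counter-clockwise traversal).

40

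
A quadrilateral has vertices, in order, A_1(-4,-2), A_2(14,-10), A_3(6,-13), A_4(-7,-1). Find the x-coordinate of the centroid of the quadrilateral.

Apply Gauss's area formula. First the cross-terms c_i = x_i·y_{i+1} − x_{i+1}·y_i:
  68, -122, -97, 10  ⇒  2A = -141, A = -70.5.
Then Σ (x_i + x_{i+1})·c_i = -1773, so x̄ = -1773 / (6·(-70.5)) = 197/47.

197/47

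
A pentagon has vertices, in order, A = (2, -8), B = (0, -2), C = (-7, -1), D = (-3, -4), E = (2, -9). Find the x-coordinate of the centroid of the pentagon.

-17/12

Apply Gauss's area formula. First the cross-terms c_i = x_i·y_{i+1} − x_{i+1}·y_i:
  -4, -14, 25, 35, 2  ⇒  2A = 44, A = 22.
Then Σ (x_i + x_{i+1})·c_i = -187, so x̄ = -187 / (6·22) = -17/12.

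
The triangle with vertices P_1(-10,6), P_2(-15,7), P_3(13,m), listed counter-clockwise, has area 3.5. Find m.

0

The doubled signed area Σ (x_i y_{i+1} − x_{i+1} y_i) is linear in m.
With m=0 it equals 7; the coefficient of m is -5 (from the two edges through P_3).
So -5·m + 7 = 2·3.5 = 7 ⇒ m = 0.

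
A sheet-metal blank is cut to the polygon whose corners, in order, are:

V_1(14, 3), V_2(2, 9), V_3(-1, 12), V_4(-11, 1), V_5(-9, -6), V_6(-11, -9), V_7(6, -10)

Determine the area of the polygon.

348

Apply the shoelace formula: 2A = Σ (x_i·y_{i+1} − x_{i+1}·y_i), indices taken mod 7.
V_1→V_2: (14)(9) − (2)(3) = 120
V_2→V_3: (2)(12) − (-1)(9) = 33
V_3→V_4: (-1)(1) − (-11)(12) = 131
V_4→V_5: (-11)(-6) − (-9)(1) = 75
V_5→V_6: (-9)(-9) − (-11)(-6) = 15
V_6→V_7: (-11)(-10) − (6)(-9) = 164
V_7→V_1: (6)(3) − (14)(-10) = 158
Σ = 696
Area = |Σ|/2 = 348.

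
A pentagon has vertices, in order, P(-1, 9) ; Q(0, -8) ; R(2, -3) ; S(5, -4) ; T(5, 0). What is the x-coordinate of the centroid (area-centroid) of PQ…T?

151/96

Apply Gauss's area formula. First the cross-terms c_i = x_i·y_{i+1} − x_{i+1}·y_i:
  8, 16, 7, 20, 45  ⇒  2A = 96, A = 48.
Then Σ (x_i + x_{i+1})·c_i = 453, so x̄ = 453 / (6·48) = 151/96.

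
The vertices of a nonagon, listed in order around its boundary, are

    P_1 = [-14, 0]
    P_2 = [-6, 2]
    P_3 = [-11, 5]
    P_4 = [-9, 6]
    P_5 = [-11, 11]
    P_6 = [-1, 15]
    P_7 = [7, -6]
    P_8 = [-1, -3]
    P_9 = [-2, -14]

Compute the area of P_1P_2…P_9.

279

Cross-terms: -28, -8, -21, -33, -154, -99, -27, 8, -196  ⇒  Σ = -558
Area = |Σ|/2 = 279.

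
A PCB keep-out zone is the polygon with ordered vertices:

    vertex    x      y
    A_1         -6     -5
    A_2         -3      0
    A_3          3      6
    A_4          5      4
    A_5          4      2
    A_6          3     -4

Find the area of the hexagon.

Σ = (-15) + (-18) + (-18) + (-6) + (-22) + (-39) = -118
Area = |Σ|/2 = 59.

59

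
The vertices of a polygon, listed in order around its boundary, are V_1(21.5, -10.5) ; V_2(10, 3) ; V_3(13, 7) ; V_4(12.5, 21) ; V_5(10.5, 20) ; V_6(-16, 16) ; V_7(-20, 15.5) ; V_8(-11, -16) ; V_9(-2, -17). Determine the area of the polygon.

Cross-terms: 169.5, 31, 185.5, 29.5, 488, 72, 490.5, 155, 386.5  ⇒  Σ = 2007.5
Area = |Σ|/2 = 1003.75.

1003.75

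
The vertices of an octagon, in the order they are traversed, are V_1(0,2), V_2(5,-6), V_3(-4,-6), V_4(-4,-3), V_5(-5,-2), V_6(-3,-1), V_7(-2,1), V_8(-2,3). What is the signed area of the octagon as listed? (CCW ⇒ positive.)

Apply the surveyor's formula: 2A = Σ (x_i·y_{i+1} − x_{i+1}·y_i), indices taken mod 8.
V_1→V_2: (0)(-6) − (5)(2) = -10
V_2→V_3: (5)(-6) − (-4)(-6) = -54
V_3→V_4: (-4)(-3) − (-4)(-6) = -12
V_4→V_5: (-4)(-2) − (-5)(-3) = -7
V_5→V_6: (-5)(-1) − (-3)(-2) = -1
V_6→V_7: (-3)(1) − (-2)(-1) = -5
V_7→V_8: (-2)(3) − (-2)(1) = -4
V_8→V_1: (-2)(2) − (0)(3) = -4
Σ = -97
Signed area = Σ/2 = -48.5 (negative ⇒ clockwise traversal).

-48.5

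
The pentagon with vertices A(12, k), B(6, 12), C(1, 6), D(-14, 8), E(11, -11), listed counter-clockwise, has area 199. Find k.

-12

The doubled signed area Σ (x_i y_{i+1} − x_{i+1} y_i) is linear in k.
With k=0 it equals 458; the coefficient of k is 5 (from the two edges through A).
So 5·k + 458 = 2·199 = 398 ⇒ k = -12.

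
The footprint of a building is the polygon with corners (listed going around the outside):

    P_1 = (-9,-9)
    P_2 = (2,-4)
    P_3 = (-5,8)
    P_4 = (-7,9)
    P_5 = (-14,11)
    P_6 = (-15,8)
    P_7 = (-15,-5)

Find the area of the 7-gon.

224

P_1→P_2: (-9)(-4) − (2)(-9) = 54
P_2→P_3: (2)(8) − (-5)(-4) = -4
P_3→P_4: (-5)(9) − (-7)(8) = 11
P_4→P_5: (-7)(11) − (-14)(9) = 49
P_5→P_6: (-14)(8) − (-15)(11) = 53
P_6→P_7: (-15)(-5) − (-15)(8) = 195
P_7→P_1: (-15)(-9) − (-9)(-5) = 90
Σ = 448
Area = |Σ|/2 = 224.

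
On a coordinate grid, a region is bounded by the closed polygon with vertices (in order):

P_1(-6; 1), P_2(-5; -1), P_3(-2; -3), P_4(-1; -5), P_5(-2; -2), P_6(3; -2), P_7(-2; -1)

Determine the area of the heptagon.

Apply the shoelace formula: 2A = Σ (x_i·y_{i+1} − x_{i+1}·y_i), indices taken mod 7.
Cross-terms: 11, 13, 7, -8, 10, -7, -8  ⇒  Σ = 18
Area = |Σ|/2 = 9.

9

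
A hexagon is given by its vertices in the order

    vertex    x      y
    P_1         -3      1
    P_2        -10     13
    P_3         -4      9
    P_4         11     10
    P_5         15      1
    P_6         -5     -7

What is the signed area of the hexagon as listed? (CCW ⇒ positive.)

Apply the shoelace (surveyor's) formula: 2A = Σ (x_i·y_{i+1} − x_{i+1}·y_i), indices taken mod 6.
Σ = (-29) + (-38) + (-139) + (-139) + (-100) + (-26) = -471
Signed area = Σ/2 = -235.5 (negative ⇒ clockwise traversal).

-235.5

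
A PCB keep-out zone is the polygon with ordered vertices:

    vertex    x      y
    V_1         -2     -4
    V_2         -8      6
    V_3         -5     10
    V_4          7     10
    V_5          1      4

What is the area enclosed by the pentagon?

Σ = (-44) + (-50) + (-120) + (18) + (4) = -192
Area = |Σ|/2 = 96.

96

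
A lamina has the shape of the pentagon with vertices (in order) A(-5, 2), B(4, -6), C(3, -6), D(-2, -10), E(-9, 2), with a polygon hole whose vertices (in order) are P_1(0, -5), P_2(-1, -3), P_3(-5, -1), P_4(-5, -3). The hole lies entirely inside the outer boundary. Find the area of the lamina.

56

Outer boundary:
Apply the surveyor's formula: 2A = Σ (x_i·y_{i+1} − x_{i+1}·y_i), indices taken mod 5.
A→B: (-5)(-6) − (4)(2) = 22
B→C: (4)(-6) − (3)(-6) = -6
C→D: (3)(-10) − (-2)(-6) = -42
D→E: (-2)(2) − (-9)(-10) = -94
E→A: (-9)(2) − (-5)(2) = -8
Σ = -128
Area = |Σ|/2 = 64.
Hole:
Σ = (-5) + (-14) + (10) + (25) = 16
Area = |Σ|/2 = 8.
Net area = 64 − 8 = 56.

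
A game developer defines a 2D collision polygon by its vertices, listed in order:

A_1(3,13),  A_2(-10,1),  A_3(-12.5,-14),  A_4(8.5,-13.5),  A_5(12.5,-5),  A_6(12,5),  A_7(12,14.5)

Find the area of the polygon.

524.25

Cross-terms: 133, 152.5, 287.75, 126.25, 122.5, 114, 112.5  ⇒  Σ = 1048.5
Area = |Σ|/2 = 524.25.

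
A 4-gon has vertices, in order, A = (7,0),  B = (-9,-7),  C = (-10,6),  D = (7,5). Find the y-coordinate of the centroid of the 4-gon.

Apply Gauss's area formula. First the cross-terms c_i = x_i·y_{i+1} − x_{i+1}·y_i:
  -49, -124, -92, -35  ⇒  2A = -300, A = -150.
Then Σ (y_i + y_{i+1})·c_i = -720, so ȳ = -720 / (6·(-150)) = 0.8.

0.8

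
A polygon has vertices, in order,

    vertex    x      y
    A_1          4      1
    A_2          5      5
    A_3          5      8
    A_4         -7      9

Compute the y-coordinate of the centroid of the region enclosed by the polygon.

131/22

Apply the surveyor's formula. First the cross-terms c_i = x_i·y_{i+1} − x_{i+1}·y_i:
  15, 15, 101, -43  ⇒  2A = 88, A = 44.
Then Σ (y_i + y_{i+1})·c_i = 1572, so ȳ = 1572 / (6·44) = 131/22.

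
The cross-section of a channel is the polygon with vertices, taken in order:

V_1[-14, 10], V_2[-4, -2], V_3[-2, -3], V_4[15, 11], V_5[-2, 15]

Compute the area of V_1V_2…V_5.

268

V_1→V_2: (-14)(-2) − (-4)(10) = 68
V_2→V_3: (-4)(-3) − (-2)(-2) = 8
V_3→V_4: (-2)(11) − (15)(-3) = 23
V_4→V_5: (15)(15) − (-2)(11) = 247
V_5→V_1: (-2)(10) − (-14)(15) = 190
Σ = 536
Area = |Σ|/2 = 268.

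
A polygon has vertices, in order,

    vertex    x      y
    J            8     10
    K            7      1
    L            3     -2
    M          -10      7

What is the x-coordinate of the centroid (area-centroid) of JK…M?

Apply the surveyor's formula. First the cross-terms c_i = x_i·y_{i+1} − x_{i+1}·y_i:
  -62, -17, 1, -156  ⇒  2A = -234, A = -117.
Then Σ (x_i + x_{i+1})·c_i = -795, so x̄ = -795 / (6·(-117)) = 265/234.

265/234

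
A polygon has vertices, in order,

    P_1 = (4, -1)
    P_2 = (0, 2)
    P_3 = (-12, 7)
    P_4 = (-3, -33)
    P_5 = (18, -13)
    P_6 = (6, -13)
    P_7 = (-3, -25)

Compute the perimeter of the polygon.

140

|P_1P_2| = √((-4)² + (3)²) = √25 = 5
|P_2P_3| = √((-12)² + (5)²) = √169 = 13
|P_3P_4| = √((9)² + (-40)²) = √1681 = 41
|P_4P_5| = √((21)² + (20)²) = √841 = 29
|P_5P_6| = √((-12)² + (0)²) = √144 = 12
|P_6P_7| = √((-9)² + (-12)²) = √225 = 15
|P_7P_1| = √((7)² + (24)²) = √625 = 25
Perimeter = 5 + 13 + 41 + 29 + 12 + 15 + 25 = 140.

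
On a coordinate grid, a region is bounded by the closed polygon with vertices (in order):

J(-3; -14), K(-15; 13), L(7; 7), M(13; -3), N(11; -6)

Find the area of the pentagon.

Apply the shoelace formula: 2A = Σ (x_i·y_{i+1} − x_{i+1}·y_i), indices taken mod 5.
J→K: (-3)(13) − (-15)(-14) = -249
K→L: (-15)(7) − (7)(13) = -196
L→M: (7)(-3) − (13)(7) = -112
M→N: (13)(-6) − (11)(-3) = -45
N→J: (11)(-14) − (-3)(-6) = -172
Σ = -774
Area = |Σ|/2 = 387.

387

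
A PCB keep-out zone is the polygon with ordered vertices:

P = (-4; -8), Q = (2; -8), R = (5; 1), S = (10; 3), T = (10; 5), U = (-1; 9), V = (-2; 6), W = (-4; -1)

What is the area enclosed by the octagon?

Apply the surveyor's formula: 2A = Σ (x_i·y_{i+1} − x_{i+1}·y_i), indices taken mod 8.
Σ = (48) + (42) + (5) + (20) + (95) + (12) + (26) + (28) = 276
Area = |Σ|/2 = 138.

138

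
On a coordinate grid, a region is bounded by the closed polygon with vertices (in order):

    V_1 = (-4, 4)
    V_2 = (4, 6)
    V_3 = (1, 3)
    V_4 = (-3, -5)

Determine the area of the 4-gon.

Apply the surveyor's formula: 2A = Σ (x_i·y_{i+1} − x_{i+1}·y_i), indices taken mod 4.
Cross-terms: -40, 6, 4, -32  ⇒  Σ = -62
Area = |Σ|/2 = 31.

31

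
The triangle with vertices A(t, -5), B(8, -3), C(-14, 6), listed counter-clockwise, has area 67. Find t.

-2

The doubled signed area Σ (x_i y_{i+1} − x_{i+1} y_i) is linear in t.
With t=0 it equals 116; the coefficient of t is -9 (from the two edges through A).
So -9·t + 116 = 2·67 = 134 ⇒ t = -2.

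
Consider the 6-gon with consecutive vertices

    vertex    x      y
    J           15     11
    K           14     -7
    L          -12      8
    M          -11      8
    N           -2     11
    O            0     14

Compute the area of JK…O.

Cross-terms: -259, 28, -8, -105, -28, -210  ⇒  Σ = -582
Area = |Σ|/2 = 291.

291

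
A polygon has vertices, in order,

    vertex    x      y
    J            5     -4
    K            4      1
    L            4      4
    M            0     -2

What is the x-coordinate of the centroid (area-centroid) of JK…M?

Apply the surveyor's formula. First the cross-terms c_i = x_i·y_{i+1} − x_{i+1}·y_i:
  21, 12, -8, 10  ⇒  2A = 35, A = 17.5.
Then Σ (x_i + x_{i+1})·c_i = 303, so x̄ = 303 / (6·17.5) = 101/35.

101/35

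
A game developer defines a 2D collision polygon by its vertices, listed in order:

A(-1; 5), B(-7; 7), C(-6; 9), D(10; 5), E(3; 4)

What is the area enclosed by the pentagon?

Σ = (28) + (-21) + (-120) + (25) + (19) = -69
Area = |Σ|/2 = 34.5.

34.5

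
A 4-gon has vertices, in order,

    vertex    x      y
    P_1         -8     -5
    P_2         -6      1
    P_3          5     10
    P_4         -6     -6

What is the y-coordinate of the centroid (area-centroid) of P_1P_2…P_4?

Apply the shoelace (surveyor's) formula. First the cross-terms c_i = x_i·y_{i+1} − x_{i+1}·y_i:
  -38, -65, 30, -18  ⇒  2A = -91, A = -45.5.
Then Σ (y_i + y_{i+1})·c_i = -245, so ȳ = -245 / (6·(-45.5)) = 35/39.

35/39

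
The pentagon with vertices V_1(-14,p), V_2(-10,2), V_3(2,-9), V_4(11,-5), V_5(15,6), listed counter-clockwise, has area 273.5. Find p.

Write out the shoelace sum; only the two edges meeting at V_1 involve p:
2·Area = [(15·p − (-14)·6) + ((-14)·2 − (-10)·p)] + 316
       = 25·p + 372 = 547
⇒ p = 7.

7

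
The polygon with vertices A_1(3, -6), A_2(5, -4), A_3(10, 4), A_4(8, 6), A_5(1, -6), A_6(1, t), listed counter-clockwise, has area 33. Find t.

-7

Write out the shoelace sum; only the two edges meeting at A_6 involve t:
2·Area = [(1·t − 1·(-6)) + (1·(-6) − 3·t)] + 52
       = -2·t + 52 = 66
⇒ t = -7.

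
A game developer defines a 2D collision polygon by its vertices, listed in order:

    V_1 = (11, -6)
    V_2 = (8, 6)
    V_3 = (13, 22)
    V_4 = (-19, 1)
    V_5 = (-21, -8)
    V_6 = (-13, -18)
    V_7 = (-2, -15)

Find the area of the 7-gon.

Apply the shoelace formula: 2A = Σ (x_i·y_{i+1} − x_{i+1}·y_i), indices taken mod 7.
V_1→V_2: (11)(6) − (8)(-6) = 114
V_2→V_3: (8)(22) − (13)(6) = 98
V_3→V_4: (13)(1) − (-19)(22) = 431
V_4→V_5: (-19)(-8) − (-21)(1) = 173
V_5→V_6: (-21)(-18) − (-13)(-8) = 274
V_6→V_7: (-13)(-15) − (-2)(-18) = 159
V_7→V_1: (-2)(-6) − (11)(-15) = 177
Σ = 1426
Area = |Σ|/2 = 713.

713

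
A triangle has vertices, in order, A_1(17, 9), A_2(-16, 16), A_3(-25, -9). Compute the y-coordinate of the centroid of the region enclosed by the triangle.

16/3

Apply the surveyor's formula. First the cross-terms c_i = x_i·y_{i+1} − x_{i+1}·y_i:
  416, 544, -72  ⇒  2A = 888, A = 444.
Then Σ (y_i + y_{i+1})·c_i = 14208, so ȳ = 14208 / (6·444) = 16/3.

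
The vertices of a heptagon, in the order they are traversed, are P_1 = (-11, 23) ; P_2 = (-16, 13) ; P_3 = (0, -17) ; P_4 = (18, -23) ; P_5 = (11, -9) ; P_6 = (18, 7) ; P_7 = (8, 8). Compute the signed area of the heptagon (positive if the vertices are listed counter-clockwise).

746.5

Apply the shoelace formula: 2A = Σ (x_i·y_{i+1} − x_{i+1}·y_i), indices taken mod 7.
Cross-terms: 225, 272, 306, 91, 239, 88, 272  ⇒  Σ = 1493
Signed area = Σ/2 = 746.5 (positive ⇒ counter-clockwise traversal).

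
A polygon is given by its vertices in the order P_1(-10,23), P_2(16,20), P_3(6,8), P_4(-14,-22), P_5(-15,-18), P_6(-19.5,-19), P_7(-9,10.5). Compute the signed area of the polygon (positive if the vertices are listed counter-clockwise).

-600.875

Apply the surveyor's formula: 2A = Σ (x_i·y_{i+1} − x_{i+1}·y_i), indices taken mod 7.
Cross-terms: -568, 8, -20, -78, -66, -375.75, -102  ⇒  Σ = -1201.75
Signed area = Σ/2 = -600.875 (negative ⇒ clockwise traversal).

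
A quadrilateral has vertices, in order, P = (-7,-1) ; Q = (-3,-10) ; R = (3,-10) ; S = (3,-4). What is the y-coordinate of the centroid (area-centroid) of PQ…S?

-113/19

Apply the shoelace (surveyor's) formula. First the cross-terms c_i = x_i·y_{i+1} − x_{i+1}·y_i:
  67, 60, 18, -31  ⇒  2A = 114, A = 57.
Then Σ (y_i + y_{i+1})·c_i = -2034, so ȳ = -2034 / (6·57) = -113/19.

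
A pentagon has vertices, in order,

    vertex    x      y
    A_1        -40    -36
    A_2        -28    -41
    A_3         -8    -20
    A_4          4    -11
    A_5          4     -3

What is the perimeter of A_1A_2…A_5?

120

|A_1A_2| = √((12)² + (-5)²) = √169 = 13
|A_2A_3| = √((20)² + (21)²) = √841 = 29
|A_3A_4| = √((12)² + (9)²) = √225 = 15
|A_4A_5| = √((0)² + (8)²) = √64 = 8
|A_5A_1| = √((-44)² + (-33)²) = √3025 = 55
Perimeter = 13 + 29 + 15 + 8 + 55 = 120.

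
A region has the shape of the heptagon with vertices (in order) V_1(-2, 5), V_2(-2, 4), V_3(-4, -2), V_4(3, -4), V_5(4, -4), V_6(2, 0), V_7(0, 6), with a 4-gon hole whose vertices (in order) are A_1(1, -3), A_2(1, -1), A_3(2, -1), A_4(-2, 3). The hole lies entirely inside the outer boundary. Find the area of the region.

35

Outer boundary:
V_1→V_2: (-2)(4) − (-2)(5) = 2
V_2→V_3: (-2)(-2) − (-4)(4) = 20
V_3→V_4: (-4)(-4) − (3)(-2) = 22
V_4→V_5: (3)(-4) − (4)(-4) = 4
V_5→V_6: (4)(0) − (2)(-4) = 8
V_6→V_7: (2)(6) − (0)(0) = 12
V_7→V_1: (0)(5) − (-2)(6) = 12
Σ = 80
Area = |Σ|/2 = 40.
Hole:
Apply the shoelace (surveyor's) formula: 2A = Σ (x_i·y_{i+1} − x_{i+1}·y_i), indices taken mod 4.
Σ = (2) + (1) + (4) + (3) = 10
Area = |Σ|/2 = 5.
Net area = 40 − 5 = 35.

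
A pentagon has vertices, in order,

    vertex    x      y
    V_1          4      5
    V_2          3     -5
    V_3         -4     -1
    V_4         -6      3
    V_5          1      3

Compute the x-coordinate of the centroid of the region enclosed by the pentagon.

-7/78

Apply the shoelace (surveyor's) formula. First the cross-terms c_i = x_i·y_{i+1} − x_{i+1}·y_i:
  -35, -23, -18, -21, -7  ⇒  2A = -104, A = -52.
Then Σ (x_i + x_{i+1})·c_i = 28, so x̄ = 28 / (6·(-52)) = -7/78.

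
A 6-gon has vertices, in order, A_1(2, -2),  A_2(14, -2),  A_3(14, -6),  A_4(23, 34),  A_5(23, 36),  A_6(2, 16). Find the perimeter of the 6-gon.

106

|A_1A_2| = √((12)² + (0)²) = √144 = 12
|A_2A_3| = √((0)² + (-4)²) = √16 = 4
|A_3A_4| = √((9)² + (40)²) = √1681 = 41
|A_4A_5| = √((0)² + (2)²) = √4 = 2
|A_5A_6| = √((-21)² + (-20)²) = √841 = 29
|A_6A_1| = √((0)² + (-18)²) = √324 = 18
Perimeter = 12 + 4 + 41 + 2 + 29 + 18 = 106.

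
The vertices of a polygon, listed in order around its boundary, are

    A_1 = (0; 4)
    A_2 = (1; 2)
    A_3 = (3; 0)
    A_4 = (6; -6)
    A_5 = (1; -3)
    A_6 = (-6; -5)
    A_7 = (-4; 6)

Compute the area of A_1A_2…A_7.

67.5

Apply the surveyor's formula: 2A = Σ (x_i·y_{i+1} − x_{i+1}·y_i), indices taken mod 7.
Σ = (-4) + (-6) + (-18) + (-12) + (-23) + (-56) + (-16) = -135
Area = |Σ|/2 = 67.5.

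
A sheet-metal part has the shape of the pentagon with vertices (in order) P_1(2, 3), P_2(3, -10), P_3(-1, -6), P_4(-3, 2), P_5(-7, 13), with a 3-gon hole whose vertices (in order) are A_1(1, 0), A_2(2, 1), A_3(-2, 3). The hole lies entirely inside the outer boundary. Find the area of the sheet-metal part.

Outer boundary:
Apply the shoelace formula: 2A = Σ (x_i·y_{i+1} − x_{i+1}·y_i), indices taken mod 5.
Σ = (-29) + (-28) + (-20) + (-25) + (-47) = -149
Area = |Σ|/2 = 74.5.
Hole:
Cross-terms: 1, 8, -3  ⇒  Σ = 6
Area = |Σ|/2 = 3.
Net area = 74.5 − 3 = 71.5.

71.5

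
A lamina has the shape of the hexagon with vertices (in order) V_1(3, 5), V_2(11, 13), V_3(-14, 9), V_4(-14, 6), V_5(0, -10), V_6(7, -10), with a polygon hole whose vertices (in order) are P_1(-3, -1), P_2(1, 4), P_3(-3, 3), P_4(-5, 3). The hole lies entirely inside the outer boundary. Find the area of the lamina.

279

Outer boundary:
V_1→V_2: (3)(13) − (11)(5) = -16
V_2→V_3: (11)(9) − (-14)(13) = 281
V_3→V_4: (-14)(6) − (-14)(9) = 42
V_4→V_5: (-14)(-10) − (0)(6) = 140
V_5→V_6: (0)(-10) − (7)(-10) = 70
V_6→V_1: (7)(5) − (3)(-10) = 65
Σ = 582
Area = |Σ|/2 = 291.
Hole:
Apply the surveyor's formula: 2A = Σ (x_i·y_{i+1} − x_{i+1}·y_i), indices taken mod 4.
Cross-terms: -11, 15, 6, 14  ⇒  Σ = 24
Area = |Σ|/2 = 12.
Net area = 291 − 12 = 279.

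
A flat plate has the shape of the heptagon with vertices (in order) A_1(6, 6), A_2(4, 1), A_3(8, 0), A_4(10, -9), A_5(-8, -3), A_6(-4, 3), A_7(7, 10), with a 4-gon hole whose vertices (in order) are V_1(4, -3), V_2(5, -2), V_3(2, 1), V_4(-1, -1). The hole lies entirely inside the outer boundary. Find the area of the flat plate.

146.5

Outer boundary:
Apply Gauss's area formula: 2A = Σ (x_i·y_{i+1} − x_{i+1}·y_i), indices taken mod 7.
Σ = (-18) + (-8) + (-72) + (-102) + (-36) + (-61) + (-18) = -315
Area = |Σ|/2 = 157.5.
Hole:
Apply Gauss's area formula: 2A = Σ (x_i·y_{i+1} − x_{i+1}·y_i), indices taken mod 4.
V_1→V_2: (4)(-2) − (5)(-3) = 7
V_2→V_3: (5)(1) − (2)(-2) = 9
V_3→V_4: (2)(-1) − (-1)(1) = -1
V_4→V_1: (-1)(-3) − (4)(-1) = 7
Σ = 22
Area = |Σ|/2 = 11.
Net area = 157.5 − 11 = 146.5.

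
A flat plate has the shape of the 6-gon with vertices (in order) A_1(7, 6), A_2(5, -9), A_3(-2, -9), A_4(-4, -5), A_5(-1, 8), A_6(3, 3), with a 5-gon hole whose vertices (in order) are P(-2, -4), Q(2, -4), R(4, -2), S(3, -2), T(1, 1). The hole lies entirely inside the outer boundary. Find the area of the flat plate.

110

Outer boundary:
Apply Gauss's area formula: 2A = Σ (x_i·y_{i+1} − x_{i+1}·y_i), indices taken mod 6.
Σ = (-93) + (-63) + (-26) + (-37) + (-27) + (-3) = -249
Area = |Σ|/2 = 124.5.
Hole:
Apply Gauss's area formula: 2A = Σ (x_i·y_{i+1} − x_{i+1}·y_i), indices taken mod 5.
Σ = (16) + (12) + (-2) + (5) + (-2) = 29
Area = |Σ|/2 = 14.5.
Net area = 124.5 − 14.5 = 110.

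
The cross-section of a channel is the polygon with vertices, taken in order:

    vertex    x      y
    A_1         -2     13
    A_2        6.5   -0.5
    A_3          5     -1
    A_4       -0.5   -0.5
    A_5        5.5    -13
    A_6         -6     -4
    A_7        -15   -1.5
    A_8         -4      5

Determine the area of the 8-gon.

Cross-terms: -83.5, -4, -3, 9.25, -100, -51, -81, -42  ⇒  Σ = -355.25
Area = |Σ|/2 = 177.625.

177.625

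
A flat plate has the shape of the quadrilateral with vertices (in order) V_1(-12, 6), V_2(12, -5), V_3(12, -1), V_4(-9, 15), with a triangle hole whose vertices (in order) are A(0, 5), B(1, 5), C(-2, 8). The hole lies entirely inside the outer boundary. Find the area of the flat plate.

165

Outer boundary:
Σ = (-12) + (48) + (171) + (126) = 333
Area = |Σ|/2 = 166.5.
Hole:
Apply the surveyor's formula: 2A = Σ (x_i·y_{i+1} − x_{i+1}·y_i), indices taken mod 3.
Σ = (-5) + (18) + (-10) = 3
Area = |Σ|/2 = 1.5.
Net area = 166.5 − 1.5 = 165.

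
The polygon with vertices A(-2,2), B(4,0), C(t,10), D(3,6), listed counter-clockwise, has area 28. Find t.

6

Write out the shoelace sum; only the two edges meeting at C involve t:
2·Area = [(4·10 − t·0) + (t·6 − 3·10)] + 10
       = 6·t + 20 = 56
⇒ t = 6.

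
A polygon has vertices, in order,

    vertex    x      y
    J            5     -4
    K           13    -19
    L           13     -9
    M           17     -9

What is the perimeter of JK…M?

|JK| = √((8)² + (-15)²) = √289 = 17
|KL| = √((0)² + (10)²) = √100 = 10
|LM| = √((4)² + (0)²) = √16 = 4
|MJ| = √((-12)² + (5)²) = √169 = 13
Perimeter = 17 + 10 + 4 + 13 = 44.

44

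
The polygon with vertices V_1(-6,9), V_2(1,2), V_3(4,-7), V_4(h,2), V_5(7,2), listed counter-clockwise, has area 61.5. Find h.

10

Write out the shoelace sum; only the two edges meeting at V_4 involve h:
2·Area = [(4·2 − h·(-7)) + (h·2 − 7·2)] + 39
       = 9·h + 33 = 123
⇒ h = 10.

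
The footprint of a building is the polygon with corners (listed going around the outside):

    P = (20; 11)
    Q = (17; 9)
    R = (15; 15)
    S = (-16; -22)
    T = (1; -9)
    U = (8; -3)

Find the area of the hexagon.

203

P→Q: (20)(9) − (17)(11) = -7
Q→R: (17)(15) − (15)(9) = 120
R→S: (15)(-22) − (-16)(15) = -90
S→T: (-16)(-9) − (1)(-22) = 166
T→U: (1)(-3) − (8)(-9) = 69
U→P: (8)(11) − (20)(-3) = 148
Σ = 406
Area = |Σ|/2 = 203.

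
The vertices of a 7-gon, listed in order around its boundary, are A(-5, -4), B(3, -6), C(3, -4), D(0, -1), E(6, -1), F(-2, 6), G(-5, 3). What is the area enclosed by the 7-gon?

Apply the surveyor's formula: 2A = Σ (x_i·y_{i+1} − x_{i+1}·y_i), indices taken mod 7.
Σ = (42) + (6) + (-3) + (6) + (34) + (24) + (35) = 144
Area = |Σ|/2 = 72.

72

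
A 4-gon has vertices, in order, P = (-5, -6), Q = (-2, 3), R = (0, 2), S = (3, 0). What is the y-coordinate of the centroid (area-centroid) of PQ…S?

-157/165

Apply Gauss's area formula. First the cross-terms c_i = x_i·y_{i+1} − x_{i+1}·y_i:
  -27, -4, -6, -18  ⇒  2A = -55, A = -27.5.
Then Σ (y_i + y_{i+1})·c_i = 157, so ȳ = 157 / (6·(-27.5)) = -157/165.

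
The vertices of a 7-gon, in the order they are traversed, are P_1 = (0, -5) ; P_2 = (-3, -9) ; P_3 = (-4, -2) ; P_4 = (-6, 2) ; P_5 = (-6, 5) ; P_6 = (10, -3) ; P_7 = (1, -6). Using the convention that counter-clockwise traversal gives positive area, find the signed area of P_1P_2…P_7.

-88.5

Apply the surveyor's formula: 2A = Σ (x_i·y_{i+1} − x_{i+1}·y_i), indices taken mod 7.
Σ = (-15) + (-30) + (-20) + (-18) + (-32) + (-57) + (-5) = -177
Signed area = Σ/2 = -88.5 (negative ⇒ clockwise traversal).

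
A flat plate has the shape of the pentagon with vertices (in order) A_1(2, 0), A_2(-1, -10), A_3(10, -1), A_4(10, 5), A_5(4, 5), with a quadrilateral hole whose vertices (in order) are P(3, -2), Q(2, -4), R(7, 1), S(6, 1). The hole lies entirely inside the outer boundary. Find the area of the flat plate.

76.5

Outer boundary:
Apply the surveyor's formula: 2A = Σ (x_i·y_{i+1} − x_{i+1}·y_i), indices taken mod 5.
Σ = (-20) + (101) + (60) + (30) + (-10) = 161
Area = |Σ|/2 = 80.5.
Hole:
Σ = (-8) + (30) + (1) + (-15) = 8
Area = |Σ|/2 = 4.
Net area = 80.5 − 4 = 76.5.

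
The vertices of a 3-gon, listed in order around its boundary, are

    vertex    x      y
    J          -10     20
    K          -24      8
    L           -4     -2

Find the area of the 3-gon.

J→K: (-10)(8) − (-24)(20) = 400
K→L: (-24)(-2) − (-4)(8) = 80
L→J: (-4)(20) − (-10)(-2) = -100
Σ = 380
Area = |Σ|/2 = 190.

190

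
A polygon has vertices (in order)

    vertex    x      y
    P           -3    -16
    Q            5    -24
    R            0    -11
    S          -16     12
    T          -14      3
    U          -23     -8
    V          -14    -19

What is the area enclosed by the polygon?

357

Apply Gauss's area formula: 2A = Σ (x_i·y_{i+1} − x_{i+1}·y_i), indices taken mod 7.
Σ = (152) + (-55) + (-176) + (120) + (181) + (325) + (167) = 714
Area = |Σ|/2 = 357.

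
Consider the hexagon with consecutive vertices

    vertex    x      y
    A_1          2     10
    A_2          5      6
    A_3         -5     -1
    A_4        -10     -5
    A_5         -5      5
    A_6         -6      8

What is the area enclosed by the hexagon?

Apply the shoelace (surveyor's) formula: 2A = Σ (x_i·y_{i+1} − x_{i+1}·y_i), indices taken mod 6.
Σ = (-38) + (25) + (15) + (-75) + (-10) + (-76) = -159
Area = |Σ|/2 = 79.5.

79.5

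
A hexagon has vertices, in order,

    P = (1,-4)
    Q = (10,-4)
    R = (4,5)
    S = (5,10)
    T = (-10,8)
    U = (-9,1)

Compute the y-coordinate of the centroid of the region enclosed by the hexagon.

Apply Gauss's area formula. First the cross-terms c_i = x_i·y_{i+1} − x_{i+1}·y_i:
  36, 66, 15, 140, 62, 35  ⇒  2A = 354, A = 177.
Then Σ (y_i + y_{i+1})·c_i = 2976, so ȳ = 2976 / (6·177) = 496/177.

496/177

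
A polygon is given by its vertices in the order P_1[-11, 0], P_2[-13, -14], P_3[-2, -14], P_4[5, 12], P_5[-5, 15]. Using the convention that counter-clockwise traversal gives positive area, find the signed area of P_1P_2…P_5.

Apply the surveyor's formula: 2A = Σ (x_i·y_{i+1} − x_{i+1}·y_i), indices taken mod 5.
Cross-terms: 154, 154, 46, 135, 165  ⇒  Σ = 654
Signed area = Σ/2 = 327 (positive ⇒ counter-clockwise traversal).

327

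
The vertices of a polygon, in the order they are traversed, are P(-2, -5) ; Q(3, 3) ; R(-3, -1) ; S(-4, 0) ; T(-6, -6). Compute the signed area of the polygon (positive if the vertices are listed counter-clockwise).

Apply Gauss's area formula: 2A = Σ (x_i·y_{i+1} − x_{i+1}·y_i), indices taken mod 5.
Σ = (9) + (6) + (-4) + (24) + (18) = 53
Signed area = Σ/2 = 26.5 (positive ⇒ counter-clockwise traversal).

26.5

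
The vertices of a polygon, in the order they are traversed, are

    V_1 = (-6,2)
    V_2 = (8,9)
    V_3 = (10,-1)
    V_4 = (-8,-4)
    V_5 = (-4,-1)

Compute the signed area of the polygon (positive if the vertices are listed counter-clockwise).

-119

Apply the surveyor's formula: 2A = Σ (x_i·y_{i+1} − x_{i+1}·y_i), indices taken mod 5.
Σ = (-70) + (-98) + (-48) + (-8) + (-14) = -238
Signed area = Σ/2 = -119 (negative ⇒ clockwise traversal).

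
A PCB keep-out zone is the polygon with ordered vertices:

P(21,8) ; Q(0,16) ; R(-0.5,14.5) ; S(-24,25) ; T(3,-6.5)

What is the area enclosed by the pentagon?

460.5

Σ = (336) + (8) + (335.5) + (81) + (160.5) = 921
Area = |Σ|/2 = 460.5.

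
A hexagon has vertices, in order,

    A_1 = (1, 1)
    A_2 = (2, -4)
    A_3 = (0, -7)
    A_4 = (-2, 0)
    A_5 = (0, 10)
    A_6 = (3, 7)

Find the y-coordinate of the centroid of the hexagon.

59/33

Apply the surveyor's formula. First the cross-terms c_i = x_i·y_{i+1} − x_{i+1}·y_i:
  -6, -14, -14, -20, -30, -4  ⇒  2A = -88, A = -44.
Then Σ (y_i + y_{i+1})·c_i = -472, so ȳ = -472 / (6·(-44)) = 59/33.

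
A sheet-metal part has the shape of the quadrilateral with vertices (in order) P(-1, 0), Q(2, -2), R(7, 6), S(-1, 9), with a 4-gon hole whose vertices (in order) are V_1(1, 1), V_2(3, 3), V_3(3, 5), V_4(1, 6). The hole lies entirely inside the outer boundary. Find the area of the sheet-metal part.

Outer boundary:
Apply the surveyor's formula: 2A = Σ (x_i·y_{i+1} − x_{i+1}·y_i), indices taken mod 4.
Σ = (2) + (26) + (69) + (9) = 106
Area = |Σ|/2 = 53.
Hole:
Σ = (0) + (6) + (13) + (-5) = 14
Area = |Σ|/2 = 7.
Net area = 53 − 7 = 46.

46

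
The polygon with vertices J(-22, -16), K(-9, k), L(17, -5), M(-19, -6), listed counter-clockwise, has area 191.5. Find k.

-13

Write out the shoelace sum; only the two edges meeting at K involve k:
2·Area = [((-22)·k − (-9)·(-16)) + ((-9)·(-5) − 17·k)] + -25
       = -39·k + -124 = 383
⇒ k = -13.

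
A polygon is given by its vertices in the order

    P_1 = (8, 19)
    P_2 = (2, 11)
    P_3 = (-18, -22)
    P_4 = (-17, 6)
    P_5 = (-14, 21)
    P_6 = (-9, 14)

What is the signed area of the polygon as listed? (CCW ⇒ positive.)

-420.5

Apply the surveyor's formula: 2A = Σ (x_i·y_{i+1} − x_{i+1}·y_i), indices taken mod 6.
Σ = (50) + (154) + (-482) + (-273) + (-7) + (-283) = -841
Signed area = Σ/2 = -420.5 (negative ⇒ clockwise traversal).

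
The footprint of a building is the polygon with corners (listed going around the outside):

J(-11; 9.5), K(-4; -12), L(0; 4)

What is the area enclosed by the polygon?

Apply the surveyor's formula: 2A = Σ (x_i·y_{i+1} − x_{i+1}·y_i), indices taken mod 3.
Σ = (170) + (-16) + (44) = 198
Area = |Σ|/2 = 99.

99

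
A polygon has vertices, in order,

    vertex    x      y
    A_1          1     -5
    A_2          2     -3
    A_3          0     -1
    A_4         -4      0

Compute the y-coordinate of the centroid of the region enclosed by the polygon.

Apply Gauss's area formula. First the cross-terms c_i = x_i·y_{i+1} − x_{i+1}·y_i:
  7, -2, -4, 20  ⇒  2A = 21, A = 10.5.
Then Σ (y_i + y_{i+1})·c_i = -144, so ȳ = -144 / (6·10.5) = -16/7.

-16/7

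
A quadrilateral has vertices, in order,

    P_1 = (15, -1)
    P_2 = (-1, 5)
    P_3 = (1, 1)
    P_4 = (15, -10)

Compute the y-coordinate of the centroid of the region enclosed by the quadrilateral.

-500/267

Apply the surveyor's formula. First the cross-terms c_i = x_i·y_{i+1} − x_{i+1}·y_i:
  74, -6, -25, 135  ⇒  2A = 178, A = 89.
Then Σ (y_i + y_{i+1})·c_i = -1000, so ȳ = -1000 / (6·89) = -500/267.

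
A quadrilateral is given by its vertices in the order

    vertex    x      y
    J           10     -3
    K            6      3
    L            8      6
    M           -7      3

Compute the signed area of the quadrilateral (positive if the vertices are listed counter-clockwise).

Σ = (48) + (12) + (66) + (-9) = 117
Signed area = Σ/2 = 58.5 (positive ⇒ counter-clockwise traversal).

58.5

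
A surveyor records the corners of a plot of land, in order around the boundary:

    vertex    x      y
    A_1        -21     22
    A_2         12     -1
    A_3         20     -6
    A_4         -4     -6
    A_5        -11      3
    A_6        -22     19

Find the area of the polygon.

Σ = (-243) + (-52) + (-144) + (-78) + (-143) + (-85) = -745
Area = |Σ|/2 = 372.5.

372.5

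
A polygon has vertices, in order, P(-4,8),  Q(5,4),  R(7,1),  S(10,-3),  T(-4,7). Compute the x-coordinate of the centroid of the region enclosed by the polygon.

479/168

Apply the surveyor's formula. First the cross-terms c_i = x_i·y_{i+1} − x_{i+1}·y_i:
  -56, -23, -31, 58, -4  ⇒  2A = -56, A = -28.
Then Σ (x_i + x_{i+1})·c_i = -479, so x̄ = -479 / (6·(-28)) = 479/168.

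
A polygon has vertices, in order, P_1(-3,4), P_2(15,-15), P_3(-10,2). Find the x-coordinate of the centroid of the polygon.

2/3

Apply the shoelace (surveyor's) formula. First the cross-terms c_i = x_i·y_{i+1} − x_{i+1}·y_i:
  -15, -120, -34  ⇒  2A = -169, A = -84.5.
Then Σ (x_i + x_{i+1})·c_i = -338, so x̄ = -338 / (6·(-84.5)) = 2/3.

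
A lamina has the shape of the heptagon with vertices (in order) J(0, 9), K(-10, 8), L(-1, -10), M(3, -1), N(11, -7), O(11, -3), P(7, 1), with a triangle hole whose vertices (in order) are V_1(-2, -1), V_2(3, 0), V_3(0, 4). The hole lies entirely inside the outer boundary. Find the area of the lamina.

167.5

Outer boundary:
Apply the shoelace (surveyor's) formula: 2A = Σ (x_i·y_{i+1} − x_{i+1}·y_i), indices taken mod 7.
Σ = (90) + (108) + (31) + (-10) + (44) + (32) + (63) = 358
Area = |Σ|/2 = 179.
Hole:
V_1→V_2: (-2)(0) − (3)(-1) = 3
V_2→V_3: (3)(4) − (0)(0) = 12
V_3→V_1: (0)(-1) − (-2)(4) = 8
Σ = 23
Area = |Σ|/2 = 11.5.
Net area = 179 − 11.5 = 167.5.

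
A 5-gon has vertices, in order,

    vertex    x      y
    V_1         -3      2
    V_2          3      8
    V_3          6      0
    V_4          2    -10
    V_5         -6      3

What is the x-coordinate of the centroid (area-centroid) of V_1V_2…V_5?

223/195

Apply the surveyor's formula. First the cross-terms c_i = x_i·y_{i+1} − x_{i+1}·y_i:
  -30, -48, -60, -54, -3  ⇒  2A = -195, A = -97.5.
Then Σ (x_i + x_{i+1})·c_i = -669, so x̄ = -669 / (6·(-97.5)) = 223/195.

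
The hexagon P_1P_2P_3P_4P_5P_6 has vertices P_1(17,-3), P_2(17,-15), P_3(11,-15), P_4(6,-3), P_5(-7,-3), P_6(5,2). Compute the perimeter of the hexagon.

|P_1P_2| = √((0)² + (-12)²) = √144 = 12
|P_2P_3| = √((-6)² + (0)²) = √36 = 6
|P_3P_4| = √((-5)² + (12)²) = √169 = 13
|P_4P_5| = √((-13)² + (0)²) = √169 = 13
|P_5P_6| = √((12)² + (5)²) = √169 = 13
|P_6P_1| = √((12)² + (-5)²) = √169 = 13
Perimeter = 12 + 6 + 13 + 13 + 13 + 13 = 70.

70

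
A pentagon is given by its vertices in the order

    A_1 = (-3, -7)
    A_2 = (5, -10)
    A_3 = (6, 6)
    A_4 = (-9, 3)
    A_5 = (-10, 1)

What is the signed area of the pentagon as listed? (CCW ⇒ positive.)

Apply Gauss's area formula: 2A = Σ (x_i·y_{i+1} − x_{i+1}·y_i), indices taken mod 5.
Σ = (65) + (90) + (72) + (21) + (73) = 321
Signed area = Σ/2 = 160.5 (positive ⇒ counter-clockwise traversal).

160.5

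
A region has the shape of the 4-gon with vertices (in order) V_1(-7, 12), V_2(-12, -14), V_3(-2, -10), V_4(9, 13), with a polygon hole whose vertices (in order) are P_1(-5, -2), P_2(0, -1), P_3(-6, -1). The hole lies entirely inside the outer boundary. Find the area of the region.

295.5

Outer boundary:
Apply the shoelace formula: 2A = Σ (x_i·y_{i+1} − x_{i+1}·y_i), indices taken mod 4.
Σ = (242) + (92) + (64) + (199) = 597
Area = |Σ|/2 = 298.5.
Hole:
Apply the surveyor's formula: 2A = Σ (x_i·y_{i+1} − x_{i+1}·y_i), indices taken mod 3.
Cross-terms: 5, -6, 7  ⇒  Σ = 6
Area = |Σ|/2 = 3.
Net area = 298.5 − 3 = 295.5.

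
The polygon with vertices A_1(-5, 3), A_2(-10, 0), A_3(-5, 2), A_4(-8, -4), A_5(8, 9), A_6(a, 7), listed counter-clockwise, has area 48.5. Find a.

Write out the shoelace sum; only the two edges meeting at A_6 involve a:
2·Area = [(8·7 − a·9) + (a·3 − (-5)·7)] + 6
       = -6·a + 97 = 97
⇒ a = 0.

0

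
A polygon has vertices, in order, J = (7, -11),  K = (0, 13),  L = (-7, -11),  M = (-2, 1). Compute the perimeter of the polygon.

|JK| = √((-7)² + (24)²) = √625 = 25
|KL| = √((-7)² + (-24)²) = √625 = 25
|LM| = √((5)² + (12)²) = √169 = 13
|MJ| = √((9)² + (-12)²) = √225 = 15
Perimeter = 25 + 25 + 13 + 15 = 78.

78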